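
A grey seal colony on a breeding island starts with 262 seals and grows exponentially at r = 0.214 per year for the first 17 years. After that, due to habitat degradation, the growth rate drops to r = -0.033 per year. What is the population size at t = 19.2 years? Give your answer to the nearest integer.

Phase 1: N(17) = 262·e^(0.214×17) = 262·e^3.638 = 9960.12.
Phase 2 runs for 19.2 − 17 = 2.2 years at r = -0.033.
N(19.2) = 9960.12·e^(-0.033×2.2) = 9960.12·e^-0.0726 = 9262.64.

9263 seals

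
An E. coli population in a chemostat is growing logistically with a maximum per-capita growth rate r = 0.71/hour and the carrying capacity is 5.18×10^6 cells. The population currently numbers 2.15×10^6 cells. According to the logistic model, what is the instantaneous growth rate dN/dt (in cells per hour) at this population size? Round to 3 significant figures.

893000 cells per hour

dN/dt = rN(1 − N/K) = 0.71 × 2.15×10^6 × (1 − 2.15×10^6/5.18×10^6).
1 − 2.15×10^6/5.18×10^6 = 0.58494; dN/dt = 0.71 × 2.15×10^6 × 0.58494 = 8.92914×10^5.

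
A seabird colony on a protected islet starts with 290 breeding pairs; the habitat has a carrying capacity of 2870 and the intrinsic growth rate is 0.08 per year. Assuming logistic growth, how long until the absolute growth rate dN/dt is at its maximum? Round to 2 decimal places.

27.32 years

Logistic growth is fastest at N = K/2 = 1435.
A = (K − N₀)/N₀ = 8.8966. Set K/(1 + A·e^(−rt)) = K/2 → A·e^(−rt) = 1.
e^(−0.08t) = 1/8.8966 = 0.112403, so t = ln(8.8966)/0.08 = 2.1857/0.08 = 27.321.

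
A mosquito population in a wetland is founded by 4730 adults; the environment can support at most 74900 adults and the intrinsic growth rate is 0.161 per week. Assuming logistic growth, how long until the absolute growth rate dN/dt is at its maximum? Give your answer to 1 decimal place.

16.8 weeks

Logistic growth is fastest at N = K/2 = 37450.
A = (K − N₀)/N₀ = 14.835. Set K/(1 + A·e^(−rt)) = K/2 → A·e^(−rt) = 1.
e^(−0.161t) = 1/14.835 = 0.0674077, so t = ln(14.835)/0.161 = 2.697/0.161 = 16.752.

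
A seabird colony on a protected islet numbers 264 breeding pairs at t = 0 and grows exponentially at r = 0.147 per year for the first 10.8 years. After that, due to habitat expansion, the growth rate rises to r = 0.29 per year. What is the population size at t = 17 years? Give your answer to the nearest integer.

Phase 1: N(10.8) = 264·e^(0.147×10.8) = 264·e^1.588 = 1291.49.
Phase 2 runs for 17 − 10.8 = 6.2 years at r = 0.29.
N(17) = 1291.49·e^(0.29×6.2) = 1291.49·e^1.798 = 7797.43.

7797 breeding pairs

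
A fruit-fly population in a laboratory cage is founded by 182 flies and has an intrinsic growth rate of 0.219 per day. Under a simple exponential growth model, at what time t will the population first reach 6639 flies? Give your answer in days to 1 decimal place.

Set N₀·e^(rt) = 6639: e^(0.219·t) = 6639/182 = 36.478.
0.219·t = ln(36.478) = 3.5967, so t = 3.5967/0.219 = 16.423.

16.4 days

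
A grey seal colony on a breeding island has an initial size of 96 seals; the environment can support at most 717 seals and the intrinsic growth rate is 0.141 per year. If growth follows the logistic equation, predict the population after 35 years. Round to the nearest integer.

A = (K − N₀)/N₀ = (717 − 96)/96 = 6.4688.
N(t) = K/(1 + A·e^(−rt)) = 717/(1 + 6.4688×e^(−0.141×35)).
e^(−4.935) = 0.0071905; denominator = 1 + 6.4688×0.0071905 = 1.0465.
N = 717/1.0465 = 685.132.

685 seals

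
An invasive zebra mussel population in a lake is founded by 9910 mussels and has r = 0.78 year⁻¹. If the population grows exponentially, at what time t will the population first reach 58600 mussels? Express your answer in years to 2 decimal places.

Set N₀·e^(rt) = 58600: e^(0.78·t) = 58600/9910 = 5.9132.
0.78·t = ln(5.9132) = 1.7772, so t = 1.7772/0.78 = 2.2784.

2.28 years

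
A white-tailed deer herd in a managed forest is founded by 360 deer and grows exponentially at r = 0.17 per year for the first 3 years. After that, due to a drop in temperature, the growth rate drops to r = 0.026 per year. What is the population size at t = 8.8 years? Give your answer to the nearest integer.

Phase 1: N(3) = 360·e^(0.17×3) = 360·e^0.51 = 599.505.
Phase 2 runs for 8.8 − 3 = 5.8 years at r = 0.026.
N(8.8) = 599.505·e^(0.026×5.8) = 599.505·e^0.1508 = 697.083.

697 deer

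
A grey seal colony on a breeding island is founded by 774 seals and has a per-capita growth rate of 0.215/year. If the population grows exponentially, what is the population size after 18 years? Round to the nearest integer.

N(t) = N₀·e^(rt) = 774 × e^(0.215×18) = 774 × e^3.87.
e^3.87 ≈ 47.942, so N ≈ 774 × 47.942 = 37107.4.

37107 seals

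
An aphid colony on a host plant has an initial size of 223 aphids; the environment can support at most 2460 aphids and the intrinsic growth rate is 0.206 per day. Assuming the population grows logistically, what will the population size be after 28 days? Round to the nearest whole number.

2385 aphids

A = (K − N₀)/N₀ = (2460 − 223)/223 = 10.031.
N(t) = K/(1 + A·e^(−rt)) = 2460/(1 + 10.031×e^(−0.206×28)).
e^(−5.768) = 0.003126; denominator = 1 + 10.031×0.003126 = 1.0314.
N = 2460/1.0314 = 2385.2.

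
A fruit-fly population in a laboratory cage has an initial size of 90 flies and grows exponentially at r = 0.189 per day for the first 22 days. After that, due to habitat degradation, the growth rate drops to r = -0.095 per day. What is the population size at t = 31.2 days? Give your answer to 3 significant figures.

2400 flies

Phase 1: N(22) = 90·e^(0.189×22) = 90·e^4.158 = 5754.92.
Phase 2 runs for 31.2 − 22 = 9.2 days at r = -0.095.
N(31.2) = 5754.92·e^(-0.095×9.2) = 5754.92·e^-0.874 = 2401.41.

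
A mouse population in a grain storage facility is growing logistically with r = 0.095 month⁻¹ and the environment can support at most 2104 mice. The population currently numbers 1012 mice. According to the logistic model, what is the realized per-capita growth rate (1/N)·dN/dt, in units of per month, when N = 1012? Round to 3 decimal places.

(1/N)·dN/dt = r(1 − N/K) = 0.095 × (1 − 1012/2104).
= 0.095 × 0.51901 = 0.049306.

0.049 per month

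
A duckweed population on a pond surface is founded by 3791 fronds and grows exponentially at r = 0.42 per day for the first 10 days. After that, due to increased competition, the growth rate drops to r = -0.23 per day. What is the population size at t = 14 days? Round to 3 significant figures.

Phase 1: N(10) = 3791·e^(0.42×10) = 3791·e^4.2 = 252808.
Phase 2 runs for 14 − 10 = 4 days at r = -0.23.
N(14) = 252808·e^(-0.23×4) = 252808·e^-0.92 = 100749.

101000 fronds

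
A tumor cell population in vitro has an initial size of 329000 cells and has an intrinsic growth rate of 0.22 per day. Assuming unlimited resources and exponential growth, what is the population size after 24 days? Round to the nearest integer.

64605689 cells

N(t) = N₀·e^(rt) = 329000 × e^(0.22×24) = 329000 × e^5.28.
e^5.28 ≈ 196.37, so N ≈ 329000 × 196.37 = 6.460569×10^7.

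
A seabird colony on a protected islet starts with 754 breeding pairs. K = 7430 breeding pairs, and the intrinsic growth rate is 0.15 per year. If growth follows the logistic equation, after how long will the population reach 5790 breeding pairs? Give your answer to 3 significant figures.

A = (K − N₀)/N₀ = (7430 − 754)/754 = 8.8541.
Solve 7430/(1 + 8.8541·e^(−0.15t)) = 5790: 1 + 8.8541·e^(−0.15t) = 1.2832, so e^(−0.15t) = 0.0319904.
−0.15·t = ln(0.0319904) = -3.4423, so t = 3.4423/0.15 = 22.949.

22.9 years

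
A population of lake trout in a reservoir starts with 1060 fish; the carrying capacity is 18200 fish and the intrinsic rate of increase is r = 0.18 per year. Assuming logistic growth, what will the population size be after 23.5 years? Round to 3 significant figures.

A = (K − N₀)/N₀ = (18200 − 1060)/1060 = 16.17.
N(t) = K/(1 + A·e^(−rt)) = 18200/(1 + 16.17×e^(−0.18×23.5)).
e^(−4.23) = 0.014552; denominator = 1 + 16.17×0.014552 = 1.2353.
N = 18200/1.2353 = 14733.2.

14700 fish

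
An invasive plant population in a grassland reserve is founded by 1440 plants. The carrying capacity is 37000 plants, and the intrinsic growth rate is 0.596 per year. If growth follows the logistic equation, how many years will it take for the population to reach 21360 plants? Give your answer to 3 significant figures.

A = (K − N₀)/N₀ = (37000 − 1440)/1440 = 24.694.
Solve 37000/(1 + 24.694·e^(−0.596t)) = 21360: 1 + 24.694·e^(−0.596t) = 1.7322, so e^(−0.596t) = 0.0296508.
−0.596·t = ln(0.0296508) = -3.5183, so t = 3.5183/0.596 = 5.9031.

5.90 years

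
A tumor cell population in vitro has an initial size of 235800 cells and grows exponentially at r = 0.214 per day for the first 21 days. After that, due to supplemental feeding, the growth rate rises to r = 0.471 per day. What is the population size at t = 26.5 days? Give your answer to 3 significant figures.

Phase 1: N(21) = 235800·e^(0.214×21) = 235800·e^4.494 = 2.109906×10^7.
Phase 2 runs for 26.5 − 21 = 5.5 days at r = 0.471.
N(26.5) = 2.109906×10^7·e^(0.471×5.5) = 2.109906×10^7·e^2.591 = 2.813864×10^8.

281000000 cells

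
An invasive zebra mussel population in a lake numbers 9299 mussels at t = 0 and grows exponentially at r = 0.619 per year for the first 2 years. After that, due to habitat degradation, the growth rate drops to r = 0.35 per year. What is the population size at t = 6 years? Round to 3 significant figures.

130000 mussels

Phase 1: N(2) = 9299·e^(0.619×2) = 9299·e^1.238 = 32069.5.
Phase 2 runs for 6 − 2 = 4 years at r = 0.35.
N(6) = 32069.5·e^(0.35×4) = 32069.5·e^1.4 = 130048.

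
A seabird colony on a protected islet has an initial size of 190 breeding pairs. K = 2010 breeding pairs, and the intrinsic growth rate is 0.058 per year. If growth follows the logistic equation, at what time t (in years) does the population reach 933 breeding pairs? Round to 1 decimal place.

A = (K − N₀)/N₀ = (2010 − 190)/190 = 9.5789.
Solve 2010/(1 + 9.5789·e^(−0.058t)) = 933: 1 + 9.5789·e^(−0.058t) = 2.1543, so e^(−0.058t) = 0.120508.
−0.058·t = ln(0.120508) = -2.116, so t = 2.116/0.058 = 36.483.

36.5 years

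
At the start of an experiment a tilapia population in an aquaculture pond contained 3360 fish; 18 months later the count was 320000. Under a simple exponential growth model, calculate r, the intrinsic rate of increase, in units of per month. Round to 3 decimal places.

0.253 per month

From N(t) = N₀·e^(rt): e^(r·18) = 320000/3360 = 95.238.
r·18 = ln(95.238) = 4.5564, so r = 4.5564/18 = 0.25313.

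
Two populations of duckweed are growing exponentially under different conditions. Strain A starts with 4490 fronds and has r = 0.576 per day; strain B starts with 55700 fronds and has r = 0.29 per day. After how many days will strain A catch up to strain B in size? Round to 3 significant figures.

Set 4490·e^(0.576t) = 55700·e^(0.29t).
e^((0.576 − 0.29)t) = 55700/4490 → e^(0.286·t) = 12.405.
0.286·t = ln(12.405) = 2.5181, so t = 2.5181/0.286 = 8.8046.

8.80 days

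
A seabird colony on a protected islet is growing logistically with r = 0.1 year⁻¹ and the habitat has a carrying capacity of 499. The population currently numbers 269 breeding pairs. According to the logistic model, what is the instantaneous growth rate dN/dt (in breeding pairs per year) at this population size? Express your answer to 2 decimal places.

dN/dt = rN(1 − N/K) = 0.1 × 269 × (1 − 269/499).
1 − 269/499 = 0.46092; dN/dt = 0.1 × 269 × 0.46092 = 12.399.

12.40 breeding pairs per year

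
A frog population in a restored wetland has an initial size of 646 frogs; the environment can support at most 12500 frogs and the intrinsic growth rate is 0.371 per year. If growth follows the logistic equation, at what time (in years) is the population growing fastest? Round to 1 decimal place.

Logistic growth is fastest at N = K/2 = 6250.
A = (K − N₀)/N₀ = 18.35. Set K/(1 + A·e^(−rt)) = K/2 → A·e^(−rt) = 1.
e^(−0.371t) = 1/18.35 = 0.0544964, so t = ln(18.35)/0.371 = 2.9096/0.371 = 7.8426.

7.8 years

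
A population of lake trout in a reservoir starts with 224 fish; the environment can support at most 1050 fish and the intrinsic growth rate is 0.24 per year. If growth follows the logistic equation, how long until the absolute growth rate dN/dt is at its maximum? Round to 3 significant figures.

Logistic growth is fastest at N = K/2 = 525.
A = (K − N₀)/N₀ = 3.6875. Set K/(1 + A·e^(−rt)) = K/2 → A·e^(−rt) = 1.
e^(−0.24t) = 1/3.6875 = 0.271186, so t = ln(3.6875)/0.24 = 1.3049/0.24 = 5.4373.

5.44 years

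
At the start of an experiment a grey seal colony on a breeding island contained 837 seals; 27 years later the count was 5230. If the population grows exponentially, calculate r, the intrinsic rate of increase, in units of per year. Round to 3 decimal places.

From N(t) = N₀·e^(rt): e^(r·27) = 5230/837 = 6.2485.
r·27 = ln(6.2485) = 1.8323, so r = 1.8323/27 = 0.067865.

0.068 per year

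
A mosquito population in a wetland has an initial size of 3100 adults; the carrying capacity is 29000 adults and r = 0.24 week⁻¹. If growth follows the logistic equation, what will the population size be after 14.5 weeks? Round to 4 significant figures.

A = (K − N₀)/N₀ = (29000 − 3100)/3100 = 8.3548.
N(t) = K/(1 + A·e^(−rt)) = 29000/(1 + 8.3548×e^(−0.24×14.5)).
e^(−3.48) = 0.030807; denominator = 1 + 8.3548×0.030807 = 1.2574.
N = 29000/1.2574 = 23063.6.

23060 adults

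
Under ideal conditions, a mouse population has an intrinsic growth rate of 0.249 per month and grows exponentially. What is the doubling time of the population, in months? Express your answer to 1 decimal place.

Doubling time t_d = ln(2)/r = 0.6931/0.249 = 2.7837.

2.8 months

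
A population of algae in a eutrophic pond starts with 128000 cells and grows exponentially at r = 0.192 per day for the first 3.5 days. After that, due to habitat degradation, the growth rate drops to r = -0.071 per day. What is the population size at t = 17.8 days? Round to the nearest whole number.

Phase 1: N(3.5) = 128000·e^(0.192×3.5) = 128000·e^0.672 = 250643.
Phase 2 runs for 17.8 − 3.5 = 14.3 days at r = -0.071.
N(17.8) = 250643·e^(-0.071×14.3) = 250643·e^-1.015 = 90806.4.

90806 cells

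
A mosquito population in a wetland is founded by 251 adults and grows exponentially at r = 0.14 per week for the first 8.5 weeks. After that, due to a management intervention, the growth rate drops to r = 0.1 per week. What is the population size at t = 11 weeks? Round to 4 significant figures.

Phase 1: N(8.5) = 251·e^(0.14×8.5) = 251·e^1.19 = 825.057.
Phase 2 runs for 11 − 8.5 = 2.5 weeks at r = 0.1.
N(11) = 825.057·e^(0.1×2.5) = 825.057·e^0.25 = 1059.39.

1059 adults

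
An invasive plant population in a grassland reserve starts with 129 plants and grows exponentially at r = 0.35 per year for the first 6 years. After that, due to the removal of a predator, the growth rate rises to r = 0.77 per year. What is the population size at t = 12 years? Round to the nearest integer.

Phase 1: N(6) = 129·e^(0.35×6) = 129·e^2.1 = 1053.44.
Phase 2 runs for 12 − 6 = 6 years at r = 0.77.
N(12) = 1053.44·e^(0.77×6) = 1053.44·e^4.62 = 106917.

106917 plants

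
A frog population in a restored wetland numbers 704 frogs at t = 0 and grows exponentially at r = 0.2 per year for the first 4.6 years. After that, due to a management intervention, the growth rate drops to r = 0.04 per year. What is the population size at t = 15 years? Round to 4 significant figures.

Phase 1: N(4.6) = 704·e^(0.2×4.6) = 704·e^0.92 = 1766.54.
Phase 2 runs for 15 − 4.6 = 10.4 years at r = 0.04.
N(15) = 1766.54·e^(0.04×10.4) = 1766.54·e^0.416 = 2677.87.

2678 frogs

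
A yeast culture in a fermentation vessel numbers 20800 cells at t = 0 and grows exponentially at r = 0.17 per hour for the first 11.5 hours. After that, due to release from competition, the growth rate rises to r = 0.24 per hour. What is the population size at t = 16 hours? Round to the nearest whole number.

432660 cells

Phase 1: N(11.5) = 20800·e^(0.17×11.5) = 20800·e^1.955 = 146930.
Phase 2 runs for 16 − 11.5 = 4.5 hours at r = 0.24.
N(16) = 146930·e^(0.24×4.5) = 146930·e^1.08 = 432660.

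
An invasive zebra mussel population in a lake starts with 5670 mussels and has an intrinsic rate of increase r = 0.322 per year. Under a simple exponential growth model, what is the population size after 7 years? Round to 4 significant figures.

54010 mussels

N(t) = N₀·e^(rt) = 5670 × e^(0.322×7) = 5670 × e^2.254.
e^2.254 ≈ 9.5258, so N ≈ 5670 × 9.5258 = 54011.1.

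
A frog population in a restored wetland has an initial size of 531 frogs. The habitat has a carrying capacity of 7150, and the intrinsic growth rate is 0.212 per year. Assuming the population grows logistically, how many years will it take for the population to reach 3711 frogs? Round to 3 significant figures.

A = (K − N₀)/N₀ = (7150 − 531)/531 = 12.465.
Solve 7150/(1 + 12.465·e^(−0.212t)) = 3711: 1 + 12.465·e^(−0.212t) = 1.9267, so e^(−0.212t) = 0.0743436.
−0.212·t = ln(0.0743436) = -2.5991, so t = 2.5991/0.212 = 12.26.

12.3 years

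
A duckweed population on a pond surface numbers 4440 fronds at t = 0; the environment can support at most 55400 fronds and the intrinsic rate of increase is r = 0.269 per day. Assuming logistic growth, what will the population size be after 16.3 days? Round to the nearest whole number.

48465 fronds

A = (K − N₀)/N₀ = (55400 − 4440)/4440 = 11.477.
N(t) = K/(1 + A·e^(−rt)) = 55400/(1 + 11.477×e^(−0.269×16.3)).
e^(−4.385) = 0.012467; denominator = 1 + 11.477×0.012467 = 1.1431.
N = 55400/1.1431 = 48465.3.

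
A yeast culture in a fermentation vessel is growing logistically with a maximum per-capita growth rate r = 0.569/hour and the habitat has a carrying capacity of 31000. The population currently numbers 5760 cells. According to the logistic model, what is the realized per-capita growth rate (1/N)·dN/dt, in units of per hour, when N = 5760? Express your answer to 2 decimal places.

0.46 per hour

(1/N)·dN/dt = r(1 − N/K) = 0.569 × (1 − 5760/31000).
= 0.569 × 0.81419 = 0.46328.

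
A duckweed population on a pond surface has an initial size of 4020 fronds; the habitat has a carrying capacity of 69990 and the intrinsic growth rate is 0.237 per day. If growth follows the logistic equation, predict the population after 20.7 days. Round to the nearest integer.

A = (K − N₀)/N₀ = (69990 − 4020)/4020 = 16.41.
N(t) = K/(1 + A·e^(−rt)) = 69990/(1 + 16.41×e^(−0.237×20.7)).
e^(−4.906) = 0.0074028; denominator = 1 + 16.41×0.0074028 = 1.1215.
N = 69990/1.1215 = 62408.4.

62408 fronds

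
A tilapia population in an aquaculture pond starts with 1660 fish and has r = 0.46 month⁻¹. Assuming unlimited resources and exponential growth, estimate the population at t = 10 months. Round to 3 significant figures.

N(t) = N₀·e^(rt) = 1660 × e^(0.46×10) = 1660 × e^4.6.
e^4.6 ≈ 99.484, so N ≈ 1660 × 99.484 = 165144.

165000 fish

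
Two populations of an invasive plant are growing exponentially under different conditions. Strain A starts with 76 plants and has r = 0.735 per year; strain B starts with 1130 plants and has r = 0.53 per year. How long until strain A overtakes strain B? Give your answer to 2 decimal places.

13.17 years

Set 76·e^(0.735t) = 1130·e^(0.53t).
e^((0.735 − 0.53)t) = 1130/76 → e^(0.205·t) = 14.868.
0.205·t = ln(14.868) = 2.6992, so t = 2.6992/0.205 = 13.167.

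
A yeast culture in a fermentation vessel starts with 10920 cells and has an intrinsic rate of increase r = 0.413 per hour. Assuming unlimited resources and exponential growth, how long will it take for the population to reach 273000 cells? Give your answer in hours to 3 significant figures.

7.79 hours

Set N₀·e^(rt) = 273000: e^(0.413·t) = 273000/10920 = 25.
0.413·t = ln(25) = 3.2189, so t = 3.2189/0.413 = 7.7939.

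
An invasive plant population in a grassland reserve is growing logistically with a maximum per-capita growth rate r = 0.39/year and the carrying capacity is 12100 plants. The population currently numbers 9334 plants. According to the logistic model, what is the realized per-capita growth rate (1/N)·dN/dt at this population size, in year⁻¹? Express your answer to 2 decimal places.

(1/N)·dN/dt = r(1 − N/K) = 0.39 × (1 − 9334/12100).
= 0.39 × 0.2286 = 0.089152.

0.09 per year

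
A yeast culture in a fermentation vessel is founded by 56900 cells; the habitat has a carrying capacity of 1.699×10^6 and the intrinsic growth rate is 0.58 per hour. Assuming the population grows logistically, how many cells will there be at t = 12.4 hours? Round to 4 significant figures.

A = (K − N₀)/N₀ = (1.699×10^6 − 56900)/56900 = 28.859.
N(t) = K/(1 + A·e^(−rt)) = 1.699×10^6/(1 + 28.859×e^(−0.58×12.4)).
e^(−7.192) = 0.00075258; denominator = 1 + 28.859×0.00075258 = 1.0217.
N = 1.699×10^6/1.0217 = 1.662884×10^6.

1663000 cells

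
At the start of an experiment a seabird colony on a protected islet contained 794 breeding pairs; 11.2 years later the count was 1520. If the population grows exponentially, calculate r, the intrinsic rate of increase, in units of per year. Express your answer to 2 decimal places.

From N(t) = N₀·e^(rt): e^(r·11.2) = 1520/794 = 1.9144.
r·11.2 = ln(1.9144) = 0.64938, so r = 0.64938/11.2 = 0.057981.

0.06 per year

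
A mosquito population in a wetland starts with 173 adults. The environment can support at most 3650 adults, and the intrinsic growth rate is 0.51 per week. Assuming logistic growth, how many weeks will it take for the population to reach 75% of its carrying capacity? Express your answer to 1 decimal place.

8.0 weeks

A = (K − N₀)/N₀ = (3650 − 173)/173 = 20.098.
Solve 3650/(1 + 20.098·e^(−0.51t)) = 2737.5: 1 + 20.098·e^(−0.51t) = 1.3333, so e^(−0.51t) = 0.0165852.
−0.51·t = ln(0.0165852) = -4.0992, so t = 4.0992/0.51 = 8.0377.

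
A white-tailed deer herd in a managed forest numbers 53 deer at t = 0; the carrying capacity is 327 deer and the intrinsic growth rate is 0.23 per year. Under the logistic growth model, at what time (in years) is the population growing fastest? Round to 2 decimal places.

7.14 years

Logistic growth is fastest at N = K/2 = 163.5.
A = (K − N₀)/N₀ = 5.1698. Set K/(1 + A·e^(−rt)) = K/2 → A·e^(−rt) = 1.
e^(−0.23t) = 1/5.1698 = 0.193431, so t = ln(5.1698)/0.23 = 1.6428/0.23 = 7.1428.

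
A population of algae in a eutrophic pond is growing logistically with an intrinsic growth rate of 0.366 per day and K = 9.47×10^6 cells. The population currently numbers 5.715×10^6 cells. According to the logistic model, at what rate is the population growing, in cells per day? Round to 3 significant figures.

dN/dt = rN(1 − N/K) = 0.366 × 5.715×10^6 × (1 − 5.715×10^6/9.47×10^6).
1 − 5.715×10^6/9.47×10^6 = 0.39652; dN/dt = 0.366 × 5.715×10^6 × 0.39652 = 8.29387×10^5.

829000 cells per day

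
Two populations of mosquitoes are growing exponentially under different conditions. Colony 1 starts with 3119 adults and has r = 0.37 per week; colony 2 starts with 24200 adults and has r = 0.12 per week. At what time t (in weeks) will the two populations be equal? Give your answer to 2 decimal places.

Set 3119·e^(0.37t) = 24200·e^(0.12t).
e^((0.37 − 0.12)t) = 24200/3119 → e^(0.25·t) = 7.7589.
0.25·t = ln(7.7589) = 2.0488, so t = 2.0488/0.25 = 8.1954.

8.20 weeks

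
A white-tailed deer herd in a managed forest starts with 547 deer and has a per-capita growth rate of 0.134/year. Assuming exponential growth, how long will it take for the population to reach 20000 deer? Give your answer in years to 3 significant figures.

26.9 years

Set N₀·e^(rt) = 20000: e^(0.134·t) = 20000/547 = 36.563.
0.134·t = ln(36.563) = 3.599, so t = 3.599/0.134 = 26.858.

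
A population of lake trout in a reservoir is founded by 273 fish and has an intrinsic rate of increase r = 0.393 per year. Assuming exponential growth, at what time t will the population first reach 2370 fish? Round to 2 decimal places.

Set N₀·e^(rt) = 2370: e^(0.393·t) = 2370/273 = 8.6813.
0.393·t = ln(8.6813) = 2.1612, so t = 2.1612/0.393 = 5.4992.

5.50 years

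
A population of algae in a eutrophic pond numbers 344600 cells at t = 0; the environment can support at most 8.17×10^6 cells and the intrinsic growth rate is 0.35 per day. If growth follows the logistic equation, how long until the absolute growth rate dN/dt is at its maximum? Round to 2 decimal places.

Logistic growth is fastest at N = K/2 = 4.085×10^6.
A = (K − N₀)/N₀ = 22.709. Set K/(1 + A·e^(−rt)) = K/2 → A·e^(−rt) = 1.
e^(−0.35t) = 1/22.709 = 0.0440361, so t = ln(22.709)/0.35 = 3.1227/0.35 = 8.9221.

8.92 days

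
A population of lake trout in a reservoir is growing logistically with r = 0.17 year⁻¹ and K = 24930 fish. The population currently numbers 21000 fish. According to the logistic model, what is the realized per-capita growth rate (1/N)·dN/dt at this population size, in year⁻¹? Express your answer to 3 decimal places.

(1/N)·dN/dt = r(1 − N/K) = 0.17 × (1 − 21000/24930).
= 0.17 × 0.15764 = 0.026799.

0.027 per year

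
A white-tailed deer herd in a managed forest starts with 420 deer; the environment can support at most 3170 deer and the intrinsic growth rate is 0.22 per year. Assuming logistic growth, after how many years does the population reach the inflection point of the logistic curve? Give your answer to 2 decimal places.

8.54 years

Logistic growth is fastest at N = K/2 = 1585.
A = (K − N₀)/N₀ = 6.5476. Set K/(1 + A·e^(−rt)) = K/2 → A·e^(−rt) = 1.
e^(−0.22t) = 1/6.5476 = 0.152727, so t = ln(6.5476)/0.22 = 1.8791/0.22 = 8.5414.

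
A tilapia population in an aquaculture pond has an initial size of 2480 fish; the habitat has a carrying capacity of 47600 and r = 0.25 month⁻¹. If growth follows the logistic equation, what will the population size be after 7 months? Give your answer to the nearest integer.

11438 fish

A = (K − N₀)/N₀ = (47600 − 2480)/2480 = 18.194.
N(t) = K/(1 + A·e^(−rt)) = 47600/(1 + 18.194×e^(−0.25×7)).
e^(−1.75) = 0.17377; denominator = 1 + 18.194×0.17377 = 4.1616.
N = 47600/4.1616 = 11438.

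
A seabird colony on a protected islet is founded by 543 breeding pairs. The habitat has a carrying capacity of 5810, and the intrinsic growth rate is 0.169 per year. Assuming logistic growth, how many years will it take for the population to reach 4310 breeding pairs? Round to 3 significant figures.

19.7 years

A = (K − N₀)/N₀ = (5810 − 543)/543 = 9.6998.
Solve 5810/(1 + 9.6998·e^(−0.169t)) = 4310: 1 + 9.6998·e^(−0.169t) = 1.348, so e^(−0.169t) = 0.0358798.
−0.169·t = ln(0.0358798) = -3.3276, so t = 3.3276/0.169 = 19.69.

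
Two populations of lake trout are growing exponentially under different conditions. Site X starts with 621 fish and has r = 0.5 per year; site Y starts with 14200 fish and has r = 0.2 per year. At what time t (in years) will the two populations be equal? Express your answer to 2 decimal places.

Set 621·e^(0.5t) = 14200·e^(0.2t).
e^((0.5 − 0.2)t) = 14200/621 → e^(0.3·t) = 22.866.
0.3·t = ln(22.866) = 3.1297, so t = 3.1297/0.3 = 10.432.

10.43 years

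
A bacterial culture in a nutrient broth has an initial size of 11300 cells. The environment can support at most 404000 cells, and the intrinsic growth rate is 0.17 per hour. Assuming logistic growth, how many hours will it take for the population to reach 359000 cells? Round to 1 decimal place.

33.1 hours

A = (K − N₀)/N₀ = (404000 − 11300)/11300 = 34.752.
Solve 404000/(1 + 34.752·e^(−0.17t)) = 359000: 1 + 34.752·e^(−0.17t) = 1.1253, so e^(−0.17t) = 0.00360691.
−0.17·t = ln(0.00360691) = -5.6249, so t = 5.6249/0.17 = 33.088.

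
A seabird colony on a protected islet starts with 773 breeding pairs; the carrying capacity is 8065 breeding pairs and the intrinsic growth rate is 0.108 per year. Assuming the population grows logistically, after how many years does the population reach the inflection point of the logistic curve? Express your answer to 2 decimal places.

20.78 years

Logistic growth is fastest at N = K/2 = 4032.5.
A = (K − N₀)/N₀ = 9.4334. Set K/(1 + A·e^(−rt)) = K/2 → A·e^(−rt) = 1.
e^(−0.108t) = 1/9.4334 = 0.106007, so t = ln(9.4334)/0.108 = 2.2443/0.108 = 20.78.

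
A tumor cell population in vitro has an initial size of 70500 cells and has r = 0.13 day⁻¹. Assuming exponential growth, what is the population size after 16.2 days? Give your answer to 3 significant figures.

N(t) = N₀·e^(rt) = 70500 × e^(0.13×16.2) = 70500 × e^2.106.
e^2.106 ≈ 8.2153, so N ≈ 70500 × 8.2153 = 579180.

579000 cells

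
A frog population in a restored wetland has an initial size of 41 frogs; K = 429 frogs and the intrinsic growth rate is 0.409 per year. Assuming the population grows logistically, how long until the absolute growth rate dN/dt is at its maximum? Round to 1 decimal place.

Logistic growth is fastest at N = K/2 = 214.5.
A = (K − N₀)/N₀ = 9.4634. Set K/(1 + A·e^(−rt)) = K/2 → A·e^(−rt) = 1.
e^(−0.409t) = 1/9.4634 = 0.10567, so t = ln(9.4634)/0.409 = 2.2474/0.409 = 5.4949.

5.5 years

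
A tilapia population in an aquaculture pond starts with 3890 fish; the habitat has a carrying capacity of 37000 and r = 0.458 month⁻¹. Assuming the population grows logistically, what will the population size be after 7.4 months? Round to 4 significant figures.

28750 fish

A = (K − N₀)/N₀ = (37000 − 3890)/3890 = 8.5116.
N(t) = K/(1 + A·e^(−rt)) = 37000/(1 + 8.5116×e^(−0.458×7.4)).
e^(−3.389) = 0.033736; denominator = 1 + 8.5116×0.033736 = 1.2871.
N = 37000/1.2871 = 28745.8.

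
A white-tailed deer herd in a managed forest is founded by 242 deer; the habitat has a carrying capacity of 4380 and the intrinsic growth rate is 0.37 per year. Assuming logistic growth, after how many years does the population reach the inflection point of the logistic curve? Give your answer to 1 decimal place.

Logistic growth is fastest at N = K/2 = 2190.
A = (K − N₀)/N₀ = 17.099. Set K/(1 + A·e^(−rt)) = K/2 → A·e^(−rt) = 1.
e^(−0.37t) = 1/17.099 = 0.0584824, so t = ln(17.099)/0.37 = 2.839/0.37 = 7.6731.

7.7 years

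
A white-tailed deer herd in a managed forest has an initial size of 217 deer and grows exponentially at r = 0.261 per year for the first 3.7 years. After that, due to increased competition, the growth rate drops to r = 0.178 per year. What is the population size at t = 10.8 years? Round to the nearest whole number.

Phase 1: N(3.7) = 217·e^(0.261×3.7) = 217·e^0.9657 = 569.978.
Phase 2 runs for 10.8 − 3.7 = 7.1 years at r = 0.178.
N(10.8) = 569.978·e^(0.178×7.1) = 569.978·e^1.264 = 2017.06.

2017 deer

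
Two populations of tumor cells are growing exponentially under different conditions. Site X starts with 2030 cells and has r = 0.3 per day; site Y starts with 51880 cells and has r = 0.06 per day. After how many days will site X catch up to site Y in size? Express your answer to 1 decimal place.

13.5 days

Set 2030·e^(0.3t) = 51880·e^(0.06t).
e^((0.3 − 0.06)t) = 51880/2030 → e^(0.24·t) = 25.557.
0.24·t = ln(25.557) = 3.2409, so t = 3.2409/0.24 = 13.504.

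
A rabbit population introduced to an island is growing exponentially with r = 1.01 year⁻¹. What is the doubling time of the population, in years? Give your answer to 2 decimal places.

0.69 years

Doubling time t_d = ln(2)/r = 0.6931/1.01 = 0.68628.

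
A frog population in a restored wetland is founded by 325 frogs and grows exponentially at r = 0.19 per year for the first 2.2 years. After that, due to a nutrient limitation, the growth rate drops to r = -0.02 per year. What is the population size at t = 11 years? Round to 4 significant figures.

Phase 1: N(2.2) = 325·e^(0.19×2.2) = 325·e^0.418 = 493.649.
Phase 2 runs for 11 − 2.2 = 8.8 years at r = -0.02.
N(11) = 493.649·e^(-0.02×8.8) = 493.649·e^-0.176 = 413.983.

414.0 frogs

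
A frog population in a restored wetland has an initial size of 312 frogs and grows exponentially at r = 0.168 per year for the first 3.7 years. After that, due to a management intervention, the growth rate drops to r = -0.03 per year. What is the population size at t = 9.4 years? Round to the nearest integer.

Phase 1: N(3.7) = 312·e^(0.168×3.7) = 312·e^0.6216 = 580.914.
Phase 2 runs for 9.4 − 3.7 = 5.7 years at r = -0.03.
N(9.4) = 580.914·e^(-0.03×5.7) = 580.914·e^-0.171 = 489.607.

490 frogs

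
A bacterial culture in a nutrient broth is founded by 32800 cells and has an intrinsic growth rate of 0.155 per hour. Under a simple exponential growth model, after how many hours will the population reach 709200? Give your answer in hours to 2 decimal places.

19.83 hours

Set N₀·e^(rt) = 709200: e^(0.155·t) = 709200/32800 = 21.622.
0.155·t = ln(21.622) = 3.0737, so t = 3.0737/0.155 = 19.83.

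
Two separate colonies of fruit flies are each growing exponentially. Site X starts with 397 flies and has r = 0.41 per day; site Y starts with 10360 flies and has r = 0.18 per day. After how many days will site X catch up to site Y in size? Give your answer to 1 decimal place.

14.2 days

Set 397·e^(0.41t) = 10360·e^(0.18t).
e^((0.41 − 0.18)t) = 10360/397 → e^(0.23·t) = 26.096.
0.23·t = ln(26.096) = 3.2618, so t = 3.2618/0.23 = 14.182.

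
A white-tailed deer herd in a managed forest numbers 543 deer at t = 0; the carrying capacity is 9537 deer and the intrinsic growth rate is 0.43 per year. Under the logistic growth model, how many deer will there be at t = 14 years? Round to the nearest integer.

A = (K − N₀)/N₀ = (9537 − 543)/543 = 16.564.
N(t) = K/(1 + A·e^(−rt)) = 9537/(1 + 16.564×e^(−0.43×14)).
e^(−6.02) = 0.0024297; denominator = 1 + 16.564×0.0024297 = 1.0402.
N = 9537/1.0402 = 9168.04.

9168 deer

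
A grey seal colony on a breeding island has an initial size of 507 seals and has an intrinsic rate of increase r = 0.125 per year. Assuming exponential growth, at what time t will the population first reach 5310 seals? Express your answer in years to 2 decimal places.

18.79 years

Set N₀·e^(rt) = 5310: e^(0.125·t) = 5310/507 = 10.473.
0.125·t = ln(10.473) = 2.3488, so t = 2.3488/0.125 = 18.791.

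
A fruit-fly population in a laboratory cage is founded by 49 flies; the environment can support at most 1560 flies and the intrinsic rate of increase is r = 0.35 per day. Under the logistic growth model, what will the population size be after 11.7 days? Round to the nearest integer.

1031 flies

A = (K − N₀)/N₀ = (1560 − 49)/49 = 30.837.
N(t) = K/(1 + A·e^(−rt)) = 1560/(1 + 30.837×e^(−0.35×11.7)).
e^(−4.095) = 0.016656; denominator = 1 + 30.837×0.016656 = 1.5136.
N = 1560/1.5136 = 1030.65.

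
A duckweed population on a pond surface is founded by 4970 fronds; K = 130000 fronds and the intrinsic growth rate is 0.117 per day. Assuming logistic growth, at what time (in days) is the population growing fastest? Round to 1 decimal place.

27.6 days

Logistic growth is fastest at N = K/2 = 65000.
A = (K − N₀)/N₀ = 25.157. Set K/(1 + A·e^(−rt)) = K/2 → A·e^(−rt) = 1.
e^(−0.117t) = 1/25.157 = 0.0397505, so t = ln(25.157)/0.117 = 3.2251/0.117 = 27.565.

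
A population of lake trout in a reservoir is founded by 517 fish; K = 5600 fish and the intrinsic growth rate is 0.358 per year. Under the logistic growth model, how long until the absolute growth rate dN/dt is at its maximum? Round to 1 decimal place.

Logistic growth is fastest at N = K/2 = 2800.
A = (K − N₀)/N₀ = 9.8317. Set K/(1 + A·e^(−rt)) = K/2 → A·e^(−rt) = 1.
e^(−0.358t) = 1/9.8317 = 0.101712, so t = ln(9.8317)/0.358 = 2.2856/0.358 = 6.3844.

6.4 years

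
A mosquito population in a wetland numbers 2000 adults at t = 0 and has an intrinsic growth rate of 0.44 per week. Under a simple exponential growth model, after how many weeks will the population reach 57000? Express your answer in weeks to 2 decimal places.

7.61 weeks

Set N₀·e^(rt) = 57000: e^(0.44·t) = 57000/2000 = 28.5.
0.44·t = ln(28.5) = 3.3499, so t = 3.3499/0.44 = 7.6134.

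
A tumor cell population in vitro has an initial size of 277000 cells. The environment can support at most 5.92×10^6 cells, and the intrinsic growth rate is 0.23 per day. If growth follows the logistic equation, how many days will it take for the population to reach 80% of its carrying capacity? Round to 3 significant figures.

A = (K − N₀)/N₀ = (5.92×10^6 − 277000)/277000 = 20.372.
Solve 5.92×10^6/(1 + 20.372·e^(−0.23t)) = 4.736×10^6: 1 + 20.372·e^(−0.23t) = 1.25, so e^(−0.23t) = 0.0122718.
−0.23·t = ln(0.0122718) = -4.4004, so t = 4.4004/0.23 = 19.132.

19.1 days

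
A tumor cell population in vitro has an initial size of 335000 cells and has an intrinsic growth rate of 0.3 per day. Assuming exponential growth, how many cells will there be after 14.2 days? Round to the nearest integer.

N(t) = N₀·e^(rt) = 335000 × e^(0.3×14.2) = 335000 × e^4.26.
e^4.26 ≈ 70.81, so N ≈ 335000 × 70.81 = 2.372134×10^7.

23721344 cells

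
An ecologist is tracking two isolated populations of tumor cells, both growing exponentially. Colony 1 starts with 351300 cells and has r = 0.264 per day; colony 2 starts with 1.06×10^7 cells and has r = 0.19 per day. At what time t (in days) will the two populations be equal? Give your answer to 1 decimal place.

46.0 days

Set 351300·e^(0.264t) = 1.06×10^7·e^(0.19t).
e^((0.264 − 0.19)t) = 1.06×10^7/351300 → e^(0.074·t) = 30.174.
0.074·t = ln(30.174) = 3.407, so t = 3.407/0.074 = 46.04.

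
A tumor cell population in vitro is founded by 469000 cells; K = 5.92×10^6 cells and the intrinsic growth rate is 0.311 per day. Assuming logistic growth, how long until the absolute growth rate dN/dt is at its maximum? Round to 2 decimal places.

7.89 days

Logistic growth is fastest at N = K/2 = 2.96×10^6.
A = (K − N₀)/N₀ = 11.623. Set K/(1 + A·e^(−rt)) = K/2 → A·e^(−rt) = 1.
e^(−0.311t) = 1/11.623 = 0.0860393, so t = ln(11.623)/0.311 = 2.453/0.311 = 7.8873.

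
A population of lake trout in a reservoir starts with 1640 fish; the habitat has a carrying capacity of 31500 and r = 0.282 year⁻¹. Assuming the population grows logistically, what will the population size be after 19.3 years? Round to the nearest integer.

29199 fish

A = (K − N₀)/N₀ = (31500 − 1640)/1640 = 18.207.
N(t) = K/(1 + A·e^(−rt)) = 31500/(1 + 18.207×e^(−0.282×19.3)).
e^(−5.443) = 0.0043282; denominator = 1 + 18.207×0.0043282 = 1.0788.
N = 31500/1.0788 = 29199.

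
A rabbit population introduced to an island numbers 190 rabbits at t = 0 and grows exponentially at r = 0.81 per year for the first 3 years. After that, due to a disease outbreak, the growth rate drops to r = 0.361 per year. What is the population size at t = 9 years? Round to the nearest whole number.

18827 rabbits

Phase 1: N(3) = 190·e^(0.81×3) = 190·e^2.43 = 2158.19.
Phase 2 runs for 9 − 3 = 6 years at r = 0.361.
N(9) = 2158.19·e^(0.361×6) = 2158.19·e^2.166 = 18826.6.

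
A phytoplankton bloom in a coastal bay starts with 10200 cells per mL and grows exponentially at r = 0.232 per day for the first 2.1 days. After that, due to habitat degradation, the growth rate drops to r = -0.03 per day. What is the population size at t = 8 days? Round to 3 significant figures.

Phase 1: N(2.1) = 10200·e^(0.232×2.1) = 10200·e^0.4872 = 16603.1.
Phase 2 runs for 8 − 2.1 = 5.9 days at r = -0.03.
N(8) = 16603.1·e^(-0.03×5.9) = 16603.1·e^-0.177 = 13909.7.

13900 cells per mL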